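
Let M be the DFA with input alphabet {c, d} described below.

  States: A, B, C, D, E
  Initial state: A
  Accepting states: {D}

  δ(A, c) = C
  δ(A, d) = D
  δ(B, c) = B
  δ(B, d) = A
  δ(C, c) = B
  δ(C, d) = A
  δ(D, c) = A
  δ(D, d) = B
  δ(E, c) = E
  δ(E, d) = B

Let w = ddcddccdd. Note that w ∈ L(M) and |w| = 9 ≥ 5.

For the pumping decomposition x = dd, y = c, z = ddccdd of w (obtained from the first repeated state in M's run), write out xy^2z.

ddccddccdd

xy^2z = dd·c·c·ddccdd = ddccddccdd.
Reading y = c takes M from B back to B, so after x·y·y the machine is still in B, and z then leads to the accepting state D. Hence ddccddccdd ∈ L(M).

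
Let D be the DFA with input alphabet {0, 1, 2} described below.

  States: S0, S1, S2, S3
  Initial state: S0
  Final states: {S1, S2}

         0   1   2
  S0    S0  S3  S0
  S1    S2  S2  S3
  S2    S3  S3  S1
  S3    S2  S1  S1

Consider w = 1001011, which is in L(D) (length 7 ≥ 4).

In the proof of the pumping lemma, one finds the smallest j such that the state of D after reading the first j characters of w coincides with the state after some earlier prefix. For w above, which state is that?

State sequence: S0 -1-> S3 -0-> S2 -0-> S3 -1-> S1 -0-> S2 -1-> S3 -1-> S1
First repeat at step 3: S3 was already visited.

The earliest repeat is at step j = 3: D is in S3, which it already visited at step i = 1.
The DFA has 4 states, so the proof of the pumping lemma guarantees a repeated state among the first 4+1 visited; the segment between the two visits is the pumpable y.

S3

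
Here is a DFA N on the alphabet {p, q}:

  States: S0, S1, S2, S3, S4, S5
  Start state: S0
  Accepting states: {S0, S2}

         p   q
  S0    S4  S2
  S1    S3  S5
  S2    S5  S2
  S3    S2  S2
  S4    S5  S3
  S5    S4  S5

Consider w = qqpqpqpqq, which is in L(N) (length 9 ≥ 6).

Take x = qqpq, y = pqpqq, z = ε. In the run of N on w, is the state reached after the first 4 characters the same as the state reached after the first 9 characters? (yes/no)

no

Run of N on the first 9 characters of w = q q p q p q p q q:
  step 0: S0  (start)
  step 1: S2  (read q: S0→S2)
  step 2: S2  (read q: S2→S2)
  step 3: S5  (read p: S2→S5)
  step 4: S5  (read q: S5→S5)
  step 5: S4  (read p: S5→S4)
  step 6: S3  (read q: S4→S3)
  step 7: S2  (read p: S3→S2)
  step 8: S2  (read q: S2→S2)
  step 9: S2  (read q: S2→S2)

After x (step 4): S5. After xy (step 9): S2.
They differ (S5 ≠ S2), so y is not a cycle from the state after x; this split is not the one the pumping-lemma construction produces, and pumping y need not keep the string in L(N).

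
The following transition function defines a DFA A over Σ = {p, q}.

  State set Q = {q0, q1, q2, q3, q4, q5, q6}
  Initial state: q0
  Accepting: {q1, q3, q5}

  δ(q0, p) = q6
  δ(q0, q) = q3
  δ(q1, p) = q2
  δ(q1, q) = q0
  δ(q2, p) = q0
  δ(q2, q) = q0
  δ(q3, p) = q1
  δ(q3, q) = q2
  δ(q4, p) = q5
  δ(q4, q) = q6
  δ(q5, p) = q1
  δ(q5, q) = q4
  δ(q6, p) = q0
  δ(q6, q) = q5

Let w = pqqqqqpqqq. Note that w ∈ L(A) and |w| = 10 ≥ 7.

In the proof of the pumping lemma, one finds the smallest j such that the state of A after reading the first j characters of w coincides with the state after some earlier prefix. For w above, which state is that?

q6

State sequence: q0 -p-> q6 -q-> q5 -q-> q4 -q-> q6 -q-> q5 -q-> q4 -p-> q5 -q-> q4 -q-> q6 -q-> q5
First repeat at step 4: q6 was already visited.

The earliest repeat is at step j = 4: A is in q6, which it already visited at step i = 1.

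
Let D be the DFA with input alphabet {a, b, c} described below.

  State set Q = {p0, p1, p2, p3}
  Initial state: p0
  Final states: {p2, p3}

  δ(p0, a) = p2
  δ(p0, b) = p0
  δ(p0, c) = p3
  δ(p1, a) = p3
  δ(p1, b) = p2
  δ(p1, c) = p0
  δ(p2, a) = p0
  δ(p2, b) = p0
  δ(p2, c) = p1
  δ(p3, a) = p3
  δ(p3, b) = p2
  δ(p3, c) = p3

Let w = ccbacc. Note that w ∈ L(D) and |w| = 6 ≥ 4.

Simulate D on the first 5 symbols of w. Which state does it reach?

Run of D on the first 5 characters of w = c c b a c:
  step 0: p0  (start)
  step 1: p3  (read c: p0→p3)
  step 2: p3  (read c: p3→p3)
  step 3: p2  (read b: p3→p2)
  step 4: p0  (read a: p2→p0)
  step 5: p3  (read c: p0→p3)

After reading 5 characters, D is in state p3.

p3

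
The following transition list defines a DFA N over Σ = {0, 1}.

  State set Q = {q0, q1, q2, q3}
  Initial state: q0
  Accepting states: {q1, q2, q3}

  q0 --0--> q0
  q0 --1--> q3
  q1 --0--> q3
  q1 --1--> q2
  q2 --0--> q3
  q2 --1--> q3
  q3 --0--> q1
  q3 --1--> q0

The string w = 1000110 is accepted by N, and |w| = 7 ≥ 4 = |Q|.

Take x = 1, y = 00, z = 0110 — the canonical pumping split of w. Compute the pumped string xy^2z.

100000110

xy^2z = 1·00·00·0110 = 100000110.
Reading y = 00 takes N from q3 back to q3, so after x·y·y the machine is still in q3, and z then leads to the accepting state q1. Hence 100000110 ∈ L(N).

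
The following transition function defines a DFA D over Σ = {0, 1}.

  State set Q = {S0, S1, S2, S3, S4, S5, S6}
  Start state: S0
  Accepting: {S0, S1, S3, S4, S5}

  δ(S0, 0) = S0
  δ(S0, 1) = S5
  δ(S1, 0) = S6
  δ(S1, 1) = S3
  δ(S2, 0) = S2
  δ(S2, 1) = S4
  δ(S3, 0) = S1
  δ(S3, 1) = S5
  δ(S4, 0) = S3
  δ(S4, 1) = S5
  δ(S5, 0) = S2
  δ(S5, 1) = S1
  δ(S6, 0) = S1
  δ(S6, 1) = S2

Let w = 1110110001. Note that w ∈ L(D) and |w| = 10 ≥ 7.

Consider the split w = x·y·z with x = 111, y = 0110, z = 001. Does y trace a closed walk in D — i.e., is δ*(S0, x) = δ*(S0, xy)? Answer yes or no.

Run of D on the first 7 characters of w = 1 1 1 0 1 1 0:
  step 0: S0  (start)
  step 1: S5  (read 1: S0→S5)
  step 2: S1  (read 1: S5→S1)
  step 3: S3  (read 1: S1→S3)
  step 4: S1  (read 0: S3→S1)
  step 5: S3  (read 1: S1→S3)
  step 6: S5  (read 1: S3→S5)
  step 7: S2  (read 0: S5→S2)

After x (step 3): S3. After xy (step 7): S2.
They differ (S3 ≠ S2), so y is not a cycle from the state after x; this split is not the one the pumping-lemma construction produces, and pumping y need not keep the string in L(D).

no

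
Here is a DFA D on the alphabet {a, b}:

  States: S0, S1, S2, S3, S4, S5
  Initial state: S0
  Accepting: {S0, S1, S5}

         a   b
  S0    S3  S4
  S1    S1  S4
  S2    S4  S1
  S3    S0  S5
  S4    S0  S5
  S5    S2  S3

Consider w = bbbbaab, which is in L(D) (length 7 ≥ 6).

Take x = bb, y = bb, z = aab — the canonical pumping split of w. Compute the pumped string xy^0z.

xy⁰z = xz = bb·aab = bbaab.
Reading y = bb takes D from S5 back to S5, so after x the machine is still in S5, and z then leads to the accepting state S5. Hence bbaab ∈ L(D).

bbaab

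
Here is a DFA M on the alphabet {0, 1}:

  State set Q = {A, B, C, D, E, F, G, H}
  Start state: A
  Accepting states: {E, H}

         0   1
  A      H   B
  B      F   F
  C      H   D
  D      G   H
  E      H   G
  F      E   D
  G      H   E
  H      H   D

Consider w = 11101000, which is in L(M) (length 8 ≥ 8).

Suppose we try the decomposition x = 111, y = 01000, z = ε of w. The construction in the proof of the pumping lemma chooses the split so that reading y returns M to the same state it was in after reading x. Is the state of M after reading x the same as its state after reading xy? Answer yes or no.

no

State sequence: A -1-> B -1-> F -1-> D -0-> G -1-> E -0-> H -0-> H -0-> H

After x (step 3): D. After xy (step 8): H.
They differ (D ≠ H), so y is not a cycle from the state after x; this split is not the one the pumping-lemma construction produces, and pumping y need not keep the string in L(M).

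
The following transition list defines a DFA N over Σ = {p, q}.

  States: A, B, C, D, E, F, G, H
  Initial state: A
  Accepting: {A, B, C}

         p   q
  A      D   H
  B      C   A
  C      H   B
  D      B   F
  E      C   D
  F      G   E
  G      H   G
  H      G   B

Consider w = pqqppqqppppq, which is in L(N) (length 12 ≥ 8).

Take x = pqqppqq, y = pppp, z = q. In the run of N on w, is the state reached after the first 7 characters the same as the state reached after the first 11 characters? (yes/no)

Run of N on the first 11 characters of w = p q q p p q q p p p p:
  step 0: A  (start)
  step 1: D  (read p: A→D)
  step 2: F  (read q: D→F)
  step 3: E  (read q: F→E)
  step 4: C  (read p: E→C)
  step 5: H  (read p: C→H)
  step 6: B  (read q: H→B)
  step 7: A  (read q: B→A)
  step 8: D  (read p: A→D)
  step 9: B  (read p: D→B)
  step 10: C  (read p: B→C)
  step 11: H  (read p: C→H)

After x (step 7): A. After xy (step 11): H.
They differ (A ≠ H), so y is not a cycle from the state after x; this split is not the one the pumping-lemma construction produces, and pumping y need not keep the string in L(N).

no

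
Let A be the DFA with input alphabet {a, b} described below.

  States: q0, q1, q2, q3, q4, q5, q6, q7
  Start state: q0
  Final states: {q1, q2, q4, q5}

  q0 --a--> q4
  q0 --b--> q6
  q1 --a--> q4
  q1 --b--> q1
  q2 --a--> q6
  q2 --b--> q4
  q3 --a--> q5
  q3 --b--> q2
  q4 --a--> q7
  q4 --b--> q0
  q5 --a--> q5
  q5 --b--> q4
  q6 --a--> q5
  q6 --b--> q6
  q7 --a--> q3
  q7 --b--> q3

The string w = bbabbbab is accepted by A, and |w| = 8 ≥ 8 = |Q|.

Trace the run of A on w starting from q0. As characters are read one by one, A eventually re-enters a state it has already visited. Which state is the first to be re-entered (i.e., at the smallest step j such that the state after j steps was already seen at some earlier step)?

State sequence: q0 -b-> q6 -b-> q6 -a-> q5 -b-> q4 -b-> q0 -b-> q6 -a-> q5 -b-> q4
First repeat at step 2: q6 was already visited.

The earliest repeat is at step j = 2: A is in q6, which it already visited at step i = 1.

q6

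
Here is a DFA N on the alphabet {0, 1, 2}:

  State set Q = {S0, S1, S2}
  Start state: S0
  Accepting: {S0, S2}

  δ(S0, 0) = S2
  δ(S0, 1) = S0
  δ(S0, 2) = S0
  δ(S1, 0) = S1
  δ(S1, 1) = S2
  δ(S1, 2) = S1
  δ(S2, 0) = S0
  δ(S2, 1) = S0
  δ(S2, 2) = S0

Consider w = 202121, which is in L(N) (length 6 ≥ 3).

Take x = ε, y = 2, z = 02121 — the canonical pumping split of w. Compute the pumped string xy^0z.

02121

xy⁰z = xz = ε·02121 = 02121.
Reading y = 2 takes N from S0 back to S0, so after x the machine is still in S0, and z then leads to the accepting state S0. Hence 02121 ∈ L(N).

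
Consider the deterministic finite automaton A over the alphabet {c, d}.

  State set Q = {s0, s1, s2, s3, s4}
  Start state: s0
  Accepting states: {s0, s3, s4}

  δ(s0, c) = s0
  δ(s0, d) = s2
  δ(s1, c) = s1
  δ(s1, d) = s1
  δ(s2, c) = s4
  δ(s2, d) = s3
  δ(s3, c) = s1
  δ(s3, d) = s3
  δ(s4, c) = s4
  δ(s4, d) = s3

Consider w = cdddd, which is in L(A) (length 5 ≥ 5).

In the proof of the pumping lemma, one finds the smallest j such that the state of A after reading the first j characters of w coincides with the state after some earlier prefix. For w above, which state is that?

s0

State sequence: s0 -c-> s0 -d-> s2 -d-> s3 -d-> s3 -d-> s3
First repeat at step 1: s0 was already visited.

The earliest repeat is at step j = 1: A is in s0, which it already visited at step i = 0.
Since A has 5 states, any run of length ≥ 5 visits 5+1 states, so by pigeonhole some state repeats within the first 5 steps — that repeat gives the pumpable loop.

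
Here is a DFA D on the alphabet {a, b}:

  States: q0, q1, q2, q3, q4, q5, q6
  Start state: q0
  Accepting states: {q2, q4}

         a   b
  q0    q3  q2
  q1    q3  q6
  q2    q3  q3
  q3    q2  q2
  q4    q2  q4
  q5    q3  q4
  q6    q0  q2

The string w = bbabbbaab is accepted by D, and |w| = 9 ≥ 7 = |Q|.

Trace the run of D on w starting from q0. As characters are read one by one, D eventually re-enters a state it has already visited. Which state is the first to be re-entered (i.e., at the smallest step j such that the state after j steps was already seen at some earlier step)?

q2

State sequence: q0 -b-> q2 -b-> q3 -a-> q2 -b-> q3 -b-> q2 -b-> q3 -a-> q2 -a-> q3 -b-> q2
First repeat at step 3: q2 was already visited.

The earliest repeat is at step j = 3: D is in q2, which it already visited at step i = 1.
The DFA has 7 states, so the proof of the pumping lemma guarantees a repeated state among the first 7+1 visited; the segment between the two visits is the pumpable y.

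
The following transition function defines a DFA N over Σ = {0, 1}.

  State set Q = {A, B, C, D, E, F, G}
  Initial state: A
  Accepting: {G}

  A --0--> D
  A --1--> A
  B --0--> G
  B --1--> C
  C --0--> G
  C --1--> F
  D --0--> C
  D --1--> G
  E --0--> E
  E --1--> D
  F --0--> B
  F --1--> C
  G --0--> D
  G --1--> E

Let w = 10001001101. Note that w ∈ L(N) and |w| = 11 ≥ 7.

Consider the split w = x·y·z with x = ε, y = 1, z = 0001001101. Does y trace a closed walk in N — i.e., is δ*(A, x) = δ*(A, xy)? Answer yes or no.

yes

State sequence: A -1-> A

After x (step 0): A. After xy (step 1): A.
They match, so y = 1 drives N around a cycle from A back to itself; pumping y any number of times keeps N in A before reading z, and xyⁱz ∈ L(N) for every i ≥ 0.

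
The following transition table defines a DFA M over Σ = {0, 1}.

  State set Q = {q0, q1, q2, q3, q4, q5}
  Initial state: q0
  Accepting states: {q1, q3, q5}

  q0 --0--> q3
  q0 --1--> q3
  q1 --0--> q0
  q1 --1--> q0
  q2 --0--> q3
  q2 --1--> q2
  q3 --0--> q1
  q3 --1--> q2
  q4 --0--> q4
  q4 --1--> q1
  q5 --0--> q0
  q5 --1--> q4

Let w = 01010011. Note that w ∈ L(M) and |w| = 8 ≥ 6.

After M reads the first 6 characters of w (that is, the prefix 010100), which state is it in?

State sequence: q0 -0-> q3 -1-> q2 -0-> q3 -1-> q2 -0-> q3 -0-> q1

After reading 6 characters, M is in state q1.
(This kind of state-tracing is the core of the pumping-lemma construction: with 6 states, pigeonhole forces a repeat within the first 6 steps.)

q1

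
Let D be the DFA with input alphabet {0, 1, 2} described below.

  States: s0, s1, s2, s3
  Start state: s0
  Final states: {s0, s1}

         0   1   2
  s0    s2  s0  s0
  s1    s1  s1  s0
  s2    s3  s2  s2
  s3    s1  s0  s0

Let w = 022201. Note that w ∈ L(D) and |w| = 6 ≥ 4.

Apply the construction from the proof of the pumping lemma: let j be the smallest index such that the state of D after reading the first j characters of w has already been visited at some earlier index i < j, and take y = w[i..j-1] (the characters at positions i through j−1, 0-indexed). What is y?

State sequence: s0 -0-> s2 -2-> s2 -2-> s2 -2-> s2 -0-> s3 -1-> s0
First repeat at step 2: s2 was already visited.

So i = 1, j = 2, giving x = w[0:1] = 0, y = w[1:2] = 2, z = w[2:6] = 2201.
Check: |xy| = 2 ≤ 4 and |y| = 1 ≥ 1. Reading y takes D from s2 back to s2, so every xyⁱz is accepted.
With |Q| = 4, pigeonhole forces a state repeat no later than step 4; the substring read between the first and second visits to that state can be pumped.

2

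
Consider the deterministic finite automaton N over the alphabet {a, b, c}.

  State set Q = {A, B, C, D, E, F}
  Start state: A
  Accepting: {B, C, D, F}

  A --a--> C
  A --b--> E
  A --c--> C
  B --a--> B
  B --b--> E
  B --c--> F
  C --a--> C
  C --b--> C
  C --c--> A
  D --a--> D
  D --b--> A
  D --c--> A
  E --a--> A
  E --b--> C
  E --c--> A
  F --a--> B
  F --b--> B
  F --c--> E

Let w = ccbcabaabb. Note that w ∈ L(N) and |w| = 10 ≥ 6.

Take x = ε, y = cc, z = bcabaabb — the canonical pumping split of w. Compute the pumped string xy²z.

xy^2z = ε·cc·cc·bcabaabb = ccccbcabaabb.
Reading y = cc takes N from A back to A, so after x·y·y the machine is still in A, and z then leads to the accepting state C. Hence ccccbcabaabb ∈ L(N).

ccccbcabaabb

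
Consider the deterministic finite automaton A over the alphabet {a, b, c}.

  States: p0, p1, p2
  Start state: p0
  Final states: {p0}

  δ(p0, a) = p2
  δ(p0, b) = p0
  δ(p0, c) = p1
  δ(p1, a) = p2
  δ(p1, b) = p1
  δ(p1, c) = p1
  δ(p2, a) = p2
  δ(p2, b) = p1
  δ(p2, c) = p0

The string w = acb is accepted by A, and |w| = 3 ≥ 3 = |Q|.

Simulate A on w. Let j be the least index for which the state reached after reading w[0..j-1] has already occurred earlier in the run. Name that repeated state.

State sequence: p0 -a-> p2 -c-> p0 -b-> p0
First repeat at step 2: p0 was already visited.

The earliest repeat is at step j = 2: A is in p0, which it already visited at step i = 0.

p0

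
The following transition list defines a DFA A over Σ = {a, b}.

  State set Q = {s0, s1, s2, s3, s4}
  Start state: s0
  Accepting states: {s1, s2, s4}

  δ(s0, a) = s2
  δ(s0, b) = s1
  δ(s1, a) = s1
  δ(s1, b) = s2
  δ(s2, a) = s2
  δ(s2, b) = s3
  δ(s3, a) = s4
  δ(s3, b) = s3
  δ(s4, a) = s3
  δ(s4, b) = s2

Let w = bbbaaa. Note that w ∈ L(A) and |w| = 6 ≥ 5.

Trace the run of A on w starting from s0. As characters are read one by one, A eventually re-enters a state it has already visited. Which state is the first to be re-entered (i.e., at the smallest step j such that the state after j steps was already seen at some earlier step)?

s3

Run of A on w = b b b a a a:
  step 0: s0  (start)
  step 1: s1  (read b: s0→s1)
  step 2: s2  (read b: s1→s2)
  step 3: s3  (read b: s2→s3)
  step 4: s4  (read a: s3→s4)
  step 5: s3  (read a: s4→s3)   ← first repeat (s3 seen earlier)
  step 6: s4  (read a: s3→s4)

The earliest repeat is at step j = 5: A is in s3, which it already visited at step i = 3.
Pumping length from the standard proof: p = 5 (the number of states). The repeated state found above gives |xy| = j ≤ 5 and |y| = j − i ≥ 1.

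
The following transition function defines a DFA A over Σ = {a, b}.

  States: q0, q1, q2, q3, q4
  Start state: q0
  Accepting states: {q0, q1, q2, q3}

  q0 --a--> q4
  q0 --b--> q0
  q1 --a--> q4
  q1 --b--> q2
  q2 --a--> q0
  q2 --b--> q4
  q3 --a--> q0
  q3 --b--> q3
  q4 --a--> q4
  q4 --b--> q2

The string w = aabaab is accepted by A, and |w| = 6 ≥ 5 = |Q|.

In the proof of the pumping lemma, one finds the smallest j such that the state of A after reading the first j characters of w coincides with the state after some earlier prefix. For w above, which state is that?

Run of A on w = a a b a a b:
  step 0: q0  (start)
  step 1: q4  (read a: q0→q4)
  step 2: q4  (read a: q4→q4)   ← first repeat (q4 seen earlier)
  step 3: q2  (read b: q4→q2)
  step 4: q0  (read a: q2→q0)
  step 5: q4  (read a: q0→q4)
  step 6: q2  (read b: q4→q2)

The earliest repeat is at step j = 2: A is in q4, which it already visited at step i = 1.

q4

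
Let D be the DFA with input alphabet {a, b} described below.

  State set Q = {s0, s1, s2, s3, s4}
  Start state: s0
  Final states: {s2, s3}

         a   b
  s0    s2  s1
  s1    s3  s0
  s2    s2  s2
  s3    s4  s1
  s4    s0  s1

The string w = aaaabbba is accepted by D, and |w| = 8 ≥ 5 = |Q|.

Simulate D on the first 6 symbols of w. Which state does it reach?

s2

State sequence: s0 -a-> s2 -a-> s2 -a-> s2 -a-> s2 -b-> s2 -b-> s2

After reading 6 characters, D is in state s2.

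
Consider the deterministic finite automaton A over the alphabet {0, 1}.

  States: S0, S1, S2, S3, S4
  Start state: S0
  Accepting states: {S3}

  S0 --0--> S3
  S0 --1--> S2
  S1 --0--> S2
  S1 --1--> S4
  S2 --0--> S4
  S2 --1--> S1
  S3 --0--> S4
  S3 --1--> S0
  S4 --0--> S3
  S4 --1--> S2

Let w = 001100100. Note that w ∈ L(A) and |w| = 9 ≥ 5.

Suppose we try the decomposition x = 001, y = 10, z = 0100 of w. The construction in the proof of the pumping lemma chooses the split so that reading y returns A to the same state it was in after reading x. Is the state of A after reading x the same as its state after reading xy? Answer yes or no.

yes

State sequence: S0 -0-> S3 -0-> S4 -1-> S2 -1-> S1 -0-> S2

After x (step 3): S2. After xy (step 5): S2.
They match, so y = 10 drives A around a cycle from S2 back to itself; pumping y any number of times keeps A in S2 before reading z, and xyⁱz ∈ L(A) for every i ≥ 0.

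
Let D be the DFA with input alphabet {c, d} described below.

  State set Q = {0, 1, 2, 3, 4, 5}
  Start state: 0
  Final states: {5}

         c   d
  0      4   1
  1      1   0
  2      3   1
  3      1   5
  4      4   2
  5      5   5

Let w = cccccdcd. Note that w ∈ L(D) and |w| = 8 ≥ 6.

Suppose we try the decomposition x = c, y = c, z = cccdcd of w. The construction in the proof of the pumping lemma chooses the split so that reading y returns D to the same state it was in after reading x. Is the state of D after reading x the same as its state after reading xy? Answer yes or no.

yes

State sequence: 0 -c-> 4 -c-> 4

After x (step 1): 4. After xy (step 2): 4.
They match, so y = c drives D around a cycle from 4 back to itself; pumping y any number of times keeps D in 4 before reading z, and xyⁱz ∈ L(D) for every i ≥ 0.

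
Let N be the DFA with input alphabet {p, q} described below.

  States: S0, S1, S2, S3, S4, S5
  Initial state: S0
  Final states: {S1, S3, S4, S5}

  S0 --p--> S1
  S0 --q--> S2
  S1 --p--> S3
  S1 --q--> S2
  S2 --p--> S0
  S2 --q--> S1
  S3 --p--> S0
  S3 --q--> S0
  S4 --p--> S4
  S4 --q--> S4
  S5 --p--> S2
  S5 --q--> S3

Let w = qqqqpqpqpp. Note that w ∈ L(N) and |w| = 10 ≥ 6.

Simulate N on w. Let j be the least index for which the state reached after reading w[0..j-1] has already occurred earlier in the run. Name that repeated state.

Run of N on w = q q q q p q p q p p:
  step 0: S0  (start)
  step 1: S2  (read q: S0→S2)
  step 2: S1  (read q: S2→S1)
  step 3: S2  (read q: S1→S2)   ← first repeat (S2 seen earlier)
  step 4: S1  (read q: S2→S1)
  step 5: S3  (read p: S1→S3)
  step 6: S0  (read q: S3→S0)
  step 7: S1  (read p: S0→S1)
  step 8: S2  (read q: S1→S2)
  step 9: S0  (read p: S2→S0)
  step 10: S1  (read p: S0→S1)

The earliest repeat is at step j = 3: N is in S2, which it already visited at step i = 1.

S2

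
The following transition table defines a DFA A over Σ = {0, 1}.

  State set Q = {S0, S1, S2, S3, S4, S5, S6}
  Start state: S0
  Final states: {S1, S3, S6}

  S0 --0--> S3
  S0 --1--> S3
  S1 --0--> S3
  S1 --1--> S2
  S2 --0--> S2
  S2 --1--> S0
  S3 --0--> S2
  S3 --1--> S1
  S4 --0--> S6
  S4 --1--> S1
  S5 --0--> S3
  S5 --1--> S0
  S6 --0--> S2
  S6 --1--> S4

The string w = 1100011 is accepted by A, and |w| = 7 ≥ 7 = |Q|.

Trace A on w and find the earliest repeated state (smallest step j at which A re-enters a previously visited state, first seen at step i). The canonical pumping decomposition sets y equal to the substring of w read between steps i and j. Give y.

10

Run of A on w = 1 1 0 0 0 1 1:
  step 0: S0  (start)
  step 1: S3  (read 1: S0→S3)
  step 2: S1  (read 1: S3→S1)
  step 3: S3  (read 0: S1→S3)   ← first repeat (S3 seen earlier)
  step 4: S2  (read 0: S3→S2)
  step 5: S2  (read 0: S2→S2)
  step 6: S0  (read 1: S2→S0)
  step 7: S3  (read 1: S0→S3)

So i = 1, j = 3, giving x = w[0:1] = 1, y = w[1:3] = 10, z = w[3:7] = 0011.
Check: |xy| = 3 ≤ 7 and |y| = 2 ≥ 1. Reading y takes A from S3 back to S3, so every xyⁱz is accepted.
Pumping length from the standard proof: p = 7 (the number of states). The repeated state found above gives |xy| = j ≤ 7 and |y| = j − i ≥ 1.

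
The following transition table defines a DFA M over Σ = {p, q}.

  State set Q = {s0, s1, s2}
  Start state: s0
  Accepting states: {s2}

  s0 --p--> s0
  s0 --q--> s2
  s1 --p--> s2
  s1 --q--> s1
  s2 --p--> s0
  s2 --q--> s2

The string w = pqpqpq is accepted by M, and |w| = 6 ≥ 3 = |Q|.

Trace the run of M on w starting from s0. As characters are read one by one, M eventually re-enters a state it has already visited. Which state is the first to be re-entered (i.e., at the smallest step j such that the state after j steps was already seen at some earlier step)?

s0

State sequence: s0 -p-> s0 -q-> s2 -p-> s0 -q-> s2 -p-> s0 -q-> s2
First repeat at step 1: s0 was already visited.

The earliest repeat is at step j = 1: M is in s0, which it already visited at step i = 0.
The DFA has 3 states, so the proof of the pumping lemma guarantees a repeated state among the first 3+1 visited; the segment between the two visits is the pumpable y.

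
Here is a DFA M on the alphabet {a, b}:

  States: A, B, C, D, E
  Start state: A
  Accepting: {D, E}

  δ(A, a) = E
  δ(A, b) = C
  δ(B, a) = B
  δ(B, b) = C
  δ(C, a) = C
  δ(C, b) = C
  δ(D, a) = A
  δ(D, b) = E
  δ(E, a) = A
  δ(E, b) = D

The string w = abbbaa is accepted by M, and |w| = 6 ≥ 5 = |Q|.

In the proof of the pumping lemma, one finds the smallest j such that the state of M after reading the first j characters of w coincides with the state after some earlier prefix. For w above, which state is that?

E

Run of M on w = a b b b a a:
  step 0: A  (start)
  step 1: E  (read a: A→E)
  step 2: D  (read b: E→D)
  step 3: E  (read b: D→E)   ← first repeat (E seen earlier)
  step 4: D  (read b: E→D)
  step 5: A  (read a: D→A)
  step 6: E  (read a: A→E)

The earliest repeat is at step j = 3: M is in E, which it already visited at step i = 1.
The DFA has 5 states, so the proof of the pumping lemma guarantees a repeated state among the first 5+1 visited; the segment between the two visits is the pumpable y.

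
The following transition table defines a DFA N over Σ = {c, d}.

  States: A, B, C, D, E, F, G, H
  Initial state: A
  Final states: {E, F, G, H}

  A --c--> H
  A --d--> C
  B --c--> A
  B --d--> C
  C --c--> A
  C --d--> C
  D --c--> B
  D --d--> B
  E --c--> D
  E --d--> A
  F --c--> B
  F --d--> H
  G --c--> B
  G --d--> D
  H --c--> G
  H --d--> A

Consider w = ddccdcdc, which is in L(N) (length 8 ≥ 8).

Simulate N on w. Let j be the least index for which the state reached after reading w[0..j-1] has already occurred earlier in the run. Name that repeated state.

Run of N on w = d d c c d c d c:
  step 0: A  (start)
  step 1: C  (read d: A→C)
  step 2: C  (read d: C→C)   ← first repeat (C seen earlier)
  step 3: A  (read c: C→A)
  step 4: H  (read c: A→H)
  step 5: A  (read d: H→A)
  step 6: H  (read c: A→H)
  step 7: A  (read d: H→A)
  step 8: H  (read c: A→H)

The earliest repeat is at step j = 2: N is in C, which it already visited at step i = 1.
Pumping length from the standard proof: p = 8 (the number of states). The repeated state found above gives |xy| = j ≤ 8 and |y| = j − i ≥ 1.

C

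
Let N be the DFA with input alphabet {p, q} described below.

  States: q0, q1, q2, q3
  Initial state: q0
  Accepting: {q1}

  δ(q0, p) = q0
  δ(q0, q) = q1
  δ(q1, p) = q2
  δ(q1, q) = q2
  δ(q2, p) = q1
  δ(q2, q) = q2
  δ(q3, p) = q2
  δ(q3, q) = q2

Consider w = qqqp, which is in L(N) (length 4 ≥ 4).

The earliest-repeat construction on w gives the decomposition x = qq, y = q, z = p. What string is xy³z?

qqqqqp

xy^3z = qq·q·q·q·p = qqqqqp.
Reading y = q takes N from q2 back to q2, so after x·y·y·y the machine is still in q2, and z then leads to the accepting state q1. Hence qqqqqp ∈ L(N).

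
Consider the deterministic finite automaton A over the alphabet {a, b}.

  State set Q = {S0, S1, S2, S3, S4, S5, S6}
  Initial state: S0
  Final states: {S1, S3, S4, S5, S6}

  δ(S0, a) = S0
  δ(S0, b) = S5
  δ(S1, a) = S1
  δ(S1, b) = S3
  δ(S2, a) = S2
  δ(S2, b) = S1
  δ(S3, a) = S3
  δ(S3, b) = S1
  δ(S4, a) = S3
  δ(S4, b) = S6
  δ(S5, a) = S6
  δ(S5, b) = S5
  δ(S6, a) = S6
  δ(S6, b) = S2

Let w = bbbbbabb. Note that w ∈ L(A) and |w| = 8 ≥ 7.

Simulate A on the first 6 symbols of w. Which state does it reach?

S6

State sequence: S0 -b-> S5 -b-> S5 -b-> S5 -b-> S5 -b-> S5 -a-> S6

After reading 6 characters, A is in state S6.
(This kind of state-tracing is the core of the pumping-lemma construction: with 7 states, pigeonhole forces a repeat within the first 7 steps.)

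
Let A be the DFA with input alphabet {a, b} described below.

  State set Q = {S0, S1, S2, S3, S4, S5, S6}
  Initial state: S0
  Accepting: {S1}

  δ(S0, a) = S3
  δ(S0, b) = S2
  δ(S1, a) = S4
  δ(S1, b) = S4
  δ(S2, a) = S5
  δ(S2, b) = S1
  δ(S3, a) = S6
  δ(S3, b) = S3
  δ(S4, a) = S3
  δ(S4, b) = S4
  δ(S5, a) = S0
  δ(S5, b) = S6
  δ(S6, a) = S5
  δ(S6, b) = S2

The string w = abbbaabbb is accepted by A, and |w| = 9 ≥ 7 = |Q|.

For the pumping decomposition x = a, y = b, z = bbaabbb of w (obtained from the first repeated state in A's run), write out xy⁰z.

xy⁰z = xz = a·bbaabbb = abbaabbb.
Reading y = b takes A from S3 back to S3, so after x the machine is still in S3, and z then leads to the accepting state S1. Hence abbaabbb ∈ L(A).

abbaabbb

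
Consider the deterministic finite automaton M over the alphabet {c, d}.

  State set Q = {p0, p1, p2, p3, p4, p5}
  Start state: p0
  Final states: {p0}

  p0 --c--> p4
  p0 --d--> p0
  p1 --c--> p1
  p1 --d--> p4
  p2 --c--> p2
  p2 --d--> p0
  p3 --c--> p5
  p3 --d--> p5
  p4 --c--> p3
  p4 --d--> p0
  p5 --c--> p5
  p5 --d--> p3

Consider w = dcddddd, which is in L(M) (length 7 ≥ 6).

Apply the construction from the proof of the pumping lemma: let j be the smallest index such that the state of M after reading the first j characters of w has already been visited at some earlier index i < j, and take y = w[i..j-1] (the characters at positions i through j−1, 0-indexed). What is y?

Run of M on w = d c d d d d d:
  step 0: p0  (start)
  step 1: p0  (read d: p0→p0)   ← first repeat (p0 seen earlier)
  step 2: p4  (read c: p0→p4)
  step 3: p0  (read d: p4→p0)
  step 4: p0  (read d: p0→p0)
  step 5: p0  (read d: p0→p0)
  step 6: p0  (read d: p0→p0)
  step 7: p0  (read d: p0→p0)

So i = 0, j = 1, giving x = w[0:0] = ε, y = w[0:1] = d, z = w[1:7] = cddddd.
Check: |xy| = 1 ≤ 6 and |y| = 1 ≥ 1. Reading y takes M from p0 back to p0, so every xyⁱz is accepted.

d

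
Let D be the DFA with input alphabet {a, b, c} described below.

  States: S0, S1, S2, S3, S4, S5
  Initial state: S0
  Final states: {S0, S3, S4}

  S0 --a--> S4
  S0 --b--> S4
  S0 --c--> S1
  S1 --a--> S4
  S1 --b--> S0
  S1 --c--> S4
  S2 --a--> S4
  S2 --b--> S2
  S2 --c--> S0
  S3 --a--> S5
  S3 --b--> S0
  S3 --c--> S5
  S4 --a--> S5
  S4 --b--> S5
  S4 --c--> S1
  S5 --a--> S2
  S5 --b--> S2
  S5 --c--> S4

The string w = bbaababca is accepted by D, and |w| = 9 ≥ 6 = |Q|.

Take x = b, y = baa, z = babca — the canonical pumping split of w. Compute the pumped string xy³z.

bbaabaabaababca

xy^3z = b·baa·baa·baa·babca = bbaabaabaababca.
Reading y = baa takes D from S4 back to S4, so after x·y·y·y the machine is still in S4, and z then leads to the accepting state S4. Hence bbaabaabaababca ∈ L(D).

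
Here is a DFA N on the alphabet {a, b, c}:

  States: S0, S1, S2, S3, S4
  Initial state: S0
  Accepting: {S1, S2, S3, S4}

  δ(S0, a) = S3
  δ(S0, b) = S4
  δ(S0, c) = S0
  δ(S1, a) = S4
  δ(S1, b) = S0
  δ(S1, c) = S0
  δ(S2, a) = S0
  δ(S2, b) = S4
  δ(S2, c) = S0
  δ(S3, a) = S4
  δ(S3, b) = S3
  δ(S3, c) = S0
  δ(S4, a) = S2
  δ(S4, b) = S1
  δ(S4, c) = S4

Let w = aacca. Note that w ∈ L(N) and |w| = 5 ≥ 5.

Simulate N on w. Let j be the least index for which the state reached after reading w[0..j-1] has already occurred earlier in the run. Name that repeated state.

S4

State sequence: S0 -a-> S3 -a-> S4 -c-> S4 -c-> S4 -a-> S2
First repeat at step 3: S4 was already visited.

The earliest repeat is at step j = 3: N is in S4, which it already visited at step i = 2.
With |Q| = 5, pigeonhole forces a state repeat no later than step 5; the substring read between the first and second visits to that state can be pumped.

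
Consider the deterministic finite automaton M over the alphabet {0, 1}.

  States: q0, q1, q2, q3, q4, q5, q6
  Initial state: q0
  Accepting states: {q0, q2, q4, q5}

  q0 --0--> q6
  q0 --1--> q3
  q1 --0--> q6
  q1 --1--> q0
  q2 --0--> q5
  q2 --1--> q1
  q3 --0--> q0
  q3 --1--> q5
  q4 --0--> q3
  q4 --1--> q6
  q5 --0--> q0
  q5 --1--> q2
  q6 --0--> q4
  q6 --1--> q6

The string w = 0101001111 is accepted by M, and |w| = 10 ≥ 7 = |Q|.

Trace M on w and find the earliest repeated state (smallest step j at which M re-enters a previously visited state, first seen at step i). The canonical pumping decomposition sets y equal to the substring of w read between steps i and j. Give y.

1

Run of M on w = 0 1 0 1 0 0 1 1 1 1:
  step 0: q0  (start)
  step 1: q6  (read 0: q0→q6)
  step 2: q6  (read 1: q6→q6)   ← first repeat (q6 seen earlier)
  step 3: q4  (read 0: q6→q4)
  step 4: q6  (read 1: q4→q6)
  step 5: q4  (read 0: q6→q4)
  step 6: q3  (read 0: q4→q3)
  step 7: q5  (read 1: q3→q5)
  step 8: q2  (read 1: q5→q2)
  step 9: q1  (read 1: q2→q1)
  step 10: q0  (read 1: q1→q0)

So i = 1, j = 2, giving x = w[0:1] = 0, y = w[1:2] = 1, z = w[2:10] = 01001111.
Check: |xy| = 2 ≤ 7 and |y| = 1 ≥ 1. Reading y takes M from q6 back to q6, so every xyⁱz is accepted.
With |Q| = 7, pigeonhole forces a state repeat no later than step 7; the substring read between the first and second visits to that state can be pumped.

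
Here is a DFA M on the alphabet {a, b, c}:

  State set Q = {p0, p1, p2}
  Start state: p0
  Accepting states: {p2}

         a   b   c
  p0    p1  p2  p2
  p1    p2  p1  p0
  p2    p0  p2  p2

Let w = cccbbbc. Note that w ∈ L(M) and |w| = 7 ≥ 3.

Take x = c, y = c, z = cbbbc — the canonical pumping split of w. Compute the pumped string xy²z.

xy^2z = c·c·c·cbbbc = ccccbbbc.
Reading y = c takes M from p2 back to p2, so after x·y·y the machine is still in p2, and z then leads to the accepting state p2. Hence ccccbbbc ∈ L(M).

ccccbbbc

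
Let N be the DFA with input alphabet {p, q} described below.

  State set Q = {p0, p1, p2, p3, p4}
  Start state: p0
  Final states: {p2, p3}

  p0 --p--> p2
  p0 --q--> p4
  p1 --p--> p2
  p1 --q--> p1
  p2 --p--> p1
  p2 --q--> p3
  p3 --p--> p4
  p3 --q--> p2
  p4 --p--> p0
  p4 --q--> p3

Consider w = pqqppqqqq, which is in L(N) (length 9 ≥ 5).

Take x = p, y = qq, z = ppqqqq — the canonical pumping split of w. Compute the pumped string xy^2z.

pqqqqppqqqq

xy^2z = p·qq·qq·ppqqqq = pqqqqppqqqq.
Reading y = qq takes N from p2 back to p2, so after x·y·y the machine is still in p2, and z then leads to the accepting state p2. Hence pqqqqppqqqq ∈ L(N).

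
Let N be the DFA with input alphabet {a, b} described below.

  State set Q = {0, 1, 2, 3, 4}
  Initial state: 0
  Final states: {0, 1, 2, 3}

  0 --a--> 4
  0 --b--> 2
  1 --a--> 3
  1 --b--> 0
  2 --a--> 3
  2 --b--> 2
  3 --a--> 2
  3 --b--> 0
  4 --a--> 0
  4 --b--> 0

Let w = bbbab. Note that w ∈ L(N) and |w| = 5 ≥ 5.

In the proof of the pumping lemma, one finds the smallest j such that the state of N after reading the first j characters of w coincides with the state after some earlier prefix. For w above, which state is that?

State sequence: 0 -b-> 2 -b-> 2 -b-> 2 -a-> 3 -b-> 0
First repeat at step 2: 2 was already visited.

The earliest repeat is at step j = 2: N is in 2, which it already visited at step i = 1.
With |Q| = 5, pigeonhole forces a state repeat no later than step 5; the substring read between the first and second visits to that state can be pumped.

2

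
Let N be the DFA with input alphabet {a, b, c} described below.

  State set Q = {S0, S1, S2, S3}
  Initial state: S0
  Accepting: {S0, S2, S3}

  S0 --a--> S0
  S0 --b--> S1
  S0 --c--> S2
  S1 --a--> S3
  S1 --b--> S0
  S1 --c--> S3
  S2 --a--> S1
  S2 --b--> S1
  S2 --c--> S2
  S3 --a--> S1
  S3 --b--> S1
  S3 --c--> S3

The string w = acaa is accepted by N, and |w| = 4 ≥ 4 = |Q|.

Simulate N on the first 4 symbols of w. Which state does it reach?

S3

Run of N on the first 4 characters of w = a c a a:
  step 0: S0  (start)
  step 1: S0  (read a: S0→S0)
  step 2: S2  (read c: S0→S2)
  step 3: S1  (read a: S2→S1)
  step 4: S3  (read a: S1→S3)

After reading 4 characters, N is in state S3.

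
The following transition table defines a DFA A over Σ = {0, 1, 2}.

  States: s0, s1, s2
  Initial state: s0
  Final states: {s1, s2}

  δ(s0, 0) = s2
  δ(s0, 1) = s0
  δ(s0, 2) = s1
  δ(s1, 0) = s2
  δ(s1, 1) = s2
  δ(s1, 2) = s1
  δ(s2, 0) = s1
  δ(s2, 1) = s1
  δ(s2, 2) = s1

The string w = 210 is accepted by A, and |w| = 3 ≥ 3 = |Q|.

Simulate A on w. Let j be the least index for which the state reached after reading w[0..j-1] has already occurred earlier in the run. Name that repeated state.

s1

Run of A on w = 2 1 0:
  step 0: s0  (start)
  step 1: s1  (read 2: s0→s1)
  step 2: s2  (read 1: s1→s2)
  step 3: s1  (read 0: s2→s1)   ← first repeat (s1 seen earlier)

The earliest repeat is at step j = 3: A is in s1, which it already visited at step i = 1.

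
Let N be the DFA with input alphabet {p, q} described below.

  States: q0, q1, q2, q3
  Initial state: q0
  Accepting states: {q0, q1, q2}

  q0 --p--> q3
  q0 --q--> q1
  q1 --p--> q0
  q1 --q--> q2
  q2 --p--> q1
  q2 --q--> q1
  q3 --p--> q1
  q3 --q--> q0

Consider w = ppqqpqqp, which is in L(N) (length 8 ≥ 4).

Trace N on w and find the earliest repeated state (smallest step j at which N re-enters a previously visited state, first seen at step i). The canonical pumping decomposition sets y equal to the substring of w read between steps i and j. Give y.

qq

State sequence: q0 -p-> q3 -p-> q1 -q-> q2 -q-> q1 -p-> q0 -q-> q1 -q-> q2 -p-> q1
First repeat at step 4: q1 was already visited.

So i = 2, j = 4, giving x = w[0:2] = pp, y = w[2:4] = qq, z = w[4:8] = pqqp.
Check: |xy| = 4 ≤ 4 and |y| = 2 ≥ 1. Reading y takes N from q1 back to q1, so every xyⁱz is accepted.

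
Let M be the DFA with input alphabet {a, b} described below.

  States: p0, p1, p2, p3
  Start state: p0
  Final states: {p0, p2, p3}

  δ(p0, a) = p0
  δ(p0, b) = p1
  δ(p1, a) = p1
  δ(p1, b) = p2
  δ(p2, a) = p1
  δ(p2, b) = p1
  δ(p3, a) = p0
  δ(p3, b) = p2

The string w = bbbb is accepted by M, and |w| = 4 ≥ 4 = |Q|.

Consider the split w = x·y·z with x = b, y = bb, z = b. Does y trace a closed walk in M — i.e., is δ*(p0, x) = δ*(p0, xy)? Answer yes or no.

State sequence: p0 -b-> p1 -b-> p2 -b-> p1

After x (step 1): p1. After xy (step 3): p1.
They match, so y = bb drives M around a cycle from p1 back to itself; pumping y any number of times keeps M in p1 before reading z, and xyⁱz ∈ L(M) for every i ≥ 0.

yes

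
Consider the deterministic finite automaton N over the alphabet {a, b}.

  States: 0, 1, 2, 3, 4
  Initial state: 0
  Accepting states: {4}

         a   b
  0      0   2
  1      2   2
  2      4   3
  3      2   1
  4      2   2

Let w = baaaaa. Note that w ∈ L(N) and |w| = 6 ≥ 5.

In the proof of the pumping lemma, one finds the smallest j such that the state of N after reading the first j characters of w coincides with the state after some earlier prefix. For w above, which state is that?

State sequence: 0 -b-> 2 -a-> 4 -a-> 2 -a-> 4 -a-> 2 -a-> 4
First repeat at step 3: 2 was already visited.

The earliest repeat is at step j = 3: N is in 2, which it already visited at step i = 1.
Pumping length from the standard proof: p = 5 (the number of states). The repeated state found above gives |xy| = j ≤ 5 and |y| = j − i ≥ 1.

2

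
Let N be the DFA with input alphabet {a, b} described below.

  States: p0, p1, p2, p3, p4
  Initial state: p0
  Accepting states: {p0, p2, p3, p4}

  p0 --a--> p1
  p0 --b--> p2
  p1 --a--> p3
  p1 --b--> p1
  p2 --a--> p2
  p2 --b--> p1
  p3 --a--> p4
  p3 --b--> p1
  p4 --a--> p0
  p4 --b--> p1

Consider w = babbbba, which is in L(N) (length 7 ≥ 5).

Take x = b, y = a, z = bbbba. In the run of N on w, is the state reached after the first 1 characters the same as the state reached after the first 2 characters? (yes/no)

Run of N on the first 2 characters of w = b a:
  step 0: p0  (start)
  step 1: p2  (read b: p0→p2)
  step 2: p2  (read a: p2→p2)

After x (step 1): p2. After xy (step 2): p2.
They match, so y = a drives N around a cycle from p2 back to itself; pumping y any number of times keeps N in p2 before reading z, and xyⁱz ∈ L(N) for every i ≥ 0.

yes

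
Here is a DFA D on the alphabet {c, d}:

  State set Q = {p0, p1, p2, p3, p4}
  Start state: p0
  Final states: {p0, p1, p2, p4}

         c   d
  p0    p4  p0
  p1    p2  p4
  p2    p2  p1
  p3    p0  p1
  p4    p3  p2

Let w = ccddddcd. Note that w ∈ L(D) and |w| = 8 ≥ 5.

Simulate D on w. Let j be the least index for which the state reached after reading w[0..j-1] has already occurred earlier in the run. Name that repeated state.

Run of D on w = c c d d d d c d:
  step 0: p0  (start)
  step 1: p4  (read c: p0→p4)
  step 2: p3  (read c: p4→p3)
  step 3: p1  (read d: p3→p1)
  step 4: p4  (read d: p1→p4)   ← first repeat (p4 seen earlier)
  step 5: p2  (read d: p4→p2)
  step 6: p1  (read d: p2→p1)
  step 7: p2  (read c: p1→p2)
  step 8: p1  (read d: p2→p1)

The earliest repeat is at step j = 4: D is in p4, which it already visited at step i = 1.
Since D has 5 states, any run of length ≥ 5 visits 5+1 states, so by pigeonhole some state repeats within the first 5 steps — that repeat gives the pumpable loop.

p4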